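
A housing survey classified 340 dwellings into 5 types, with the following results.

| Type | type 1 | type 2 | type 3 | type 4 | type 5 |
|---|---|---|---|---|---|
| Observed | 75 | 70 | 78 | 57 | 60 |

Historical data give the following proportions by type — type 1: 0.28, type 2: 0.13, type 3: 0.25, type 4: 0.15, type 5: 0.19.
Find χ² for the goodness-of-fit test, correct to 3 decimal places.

20.956

Expected counts E_i = n·p_i: 340×0.28 = 95.2, 340×0.13 = 44.2, 340×0.25 = 85, 340×0.15 = 51, 340×0.19 = 64.6.
cat         O        E   (O−E)²/E
type 1     75     95.2     4.2861
type 2     70     44.2    15.0597
type 3     78       85     0.5765
type 4     57       51     0.7059
type 5     60     64.6     0.3276
Sum = 20.956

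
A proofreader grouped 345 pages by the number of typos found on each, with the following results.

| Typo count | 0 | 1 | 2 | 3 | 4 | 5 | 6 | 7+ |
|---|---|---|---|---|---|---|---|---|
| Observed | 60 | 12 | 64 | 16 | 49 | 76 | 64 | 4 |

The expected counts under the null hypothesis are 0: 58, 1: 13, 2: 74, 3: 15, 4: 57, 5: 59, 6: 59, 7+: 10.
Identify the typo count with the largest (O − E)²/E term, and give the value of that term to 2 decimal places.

5, 4.90

0: (60 − 58)²/58 = 4/58 = 0.069
1: (12 − 13)²/13 = 1/13 = 0.077
2: (64 − 74)²/74 = 100/74 = 1.351
3: (16 − 15)²/15 = 1/15 = 0.067
4: (49 − 57)²/57 = 64/57 = 1.123
5: (76 − 59)²/59 = 289/59 = 4.898
6: (64 − 59)²/59 = 25/59 = 0.424
7+: (4 − 10)²/10 = 36/10 = 3.600
The largest term is for 5: 4.90.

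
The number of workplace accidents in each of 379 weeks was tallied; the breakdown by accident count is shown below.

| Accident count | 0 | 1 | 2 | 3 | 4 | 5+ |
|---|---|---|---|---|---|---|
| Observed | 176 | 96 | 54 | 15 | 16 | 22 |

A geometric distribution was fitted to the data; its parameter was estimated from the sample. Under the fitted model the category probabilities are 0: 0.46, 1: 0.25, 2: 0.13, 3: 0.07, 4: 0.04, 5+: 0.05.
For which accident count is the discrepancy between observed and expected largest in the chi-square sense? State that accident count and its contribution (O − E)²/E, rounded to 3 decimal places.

3, 5.011

Expected counts E_i = n·p_i: 379×0.46 = 174.34, 379×0.25 = 94.75, 379×0.13 = 49.27, 379×0.07 = 26.53, 379×0.04 = 15.16, 379×0.05 = 18.95.
χ² = (176−174.34)²/174.34 + (96−94.75)²/94.75 + (54−49.27)²/49.27 + (15−26.53)²/26.53 + (16−15.16)²/15.16 + (22−18.95)²/18.95
   = 0.0158 + 0.0165 + 0.4541 + 5.0110 + 0.0465 + 0.4909
The largest term is for 3: 5.011.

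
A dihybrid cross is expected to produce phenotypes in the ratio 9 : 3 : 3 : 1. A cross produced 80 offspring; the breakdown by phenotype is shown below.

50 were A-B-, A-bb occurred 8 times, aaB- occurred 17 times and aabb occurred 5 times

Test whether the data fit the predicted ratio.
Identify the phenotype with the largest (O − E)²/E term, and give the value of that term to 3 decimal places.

Ratio total = 16. Expected counts: 80×9/16 = 45, 80×3/16 = 15, 80×3/16 = 15, 80×1/16 = 5.
cat         O        E   (O−E)²/E
A-B-       50       45     0.5556
A-bb        8       15     3.2667
aaB-       17       15     0.2667
aabb        5        5     0.0000
The largest term is for A-bb: 3.267.

A-bb, 3.267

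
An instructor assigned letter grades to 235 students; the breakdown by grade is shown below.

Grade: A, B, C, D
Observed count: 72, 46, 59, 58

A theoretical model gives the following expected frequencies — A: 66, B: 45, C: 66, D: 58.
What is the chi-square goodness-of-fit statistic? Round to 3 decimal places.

A: (72 − 66)²/66 = 36/66 = 0.5455
B: (46 − 45)²/45 = 1/45 = 0.0222
C: (59 − 66)²/66 = 49/66 = 0.7424
D: (58 − 58)²/58 = 0/58 = 0.0000
Sum = 1.310

1.310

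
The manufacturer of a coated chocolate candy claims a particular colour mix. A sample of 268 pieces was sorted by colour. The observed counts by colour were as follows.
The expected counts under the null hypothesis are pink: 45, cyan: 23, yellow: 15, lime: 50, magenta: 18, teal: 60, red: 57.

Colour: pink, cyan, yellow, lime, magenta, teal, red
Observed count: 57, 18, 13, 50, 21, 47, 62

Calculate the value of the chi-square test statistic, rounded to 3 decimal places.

cat          O        E   (O−E)²/E
pink        57       45     3.2000
cyan        18       23     1.0870
yellow      13       15     0.2667
lime        50       50     0.0000
magenta     21       18     0.5000
teal        47       60     2.8167
red         62       57     0.4386
Sum = 8.309

8.309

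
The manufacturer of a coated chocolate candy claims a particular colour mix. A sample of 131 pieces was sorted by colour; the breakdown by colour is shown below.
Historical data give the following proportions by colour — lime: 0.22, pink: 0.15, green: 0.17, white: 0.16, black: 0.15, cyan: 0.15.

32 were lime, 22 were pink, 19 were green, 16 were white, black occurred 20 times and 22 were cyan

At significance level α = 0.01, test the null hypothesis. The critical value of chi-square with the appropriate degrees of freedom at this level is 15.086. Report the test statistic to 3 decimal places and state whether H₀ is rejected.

Expected counts E_i = n·p_i: 131×0.22 = 28.82, 131×0.15 = 19.65, 131×0.17 = 22.27, 131×0.16 = 20.96, 131×0.15 = 19.65, 131×0.15 = 19.65.
cat         O        E   (O−E)²/E
lime       32    28.82     0.3509
pink       22    19.65     0.2810
green      19    22.27     0.4801
white      16    20.96     1.1737
black      20    19.65     0.0062
cyan       22    19.65     0.2810
Sum = 2.573
df = 5. Since 2.573 < 15.086, we do not reject H₀.

2.573; do not reject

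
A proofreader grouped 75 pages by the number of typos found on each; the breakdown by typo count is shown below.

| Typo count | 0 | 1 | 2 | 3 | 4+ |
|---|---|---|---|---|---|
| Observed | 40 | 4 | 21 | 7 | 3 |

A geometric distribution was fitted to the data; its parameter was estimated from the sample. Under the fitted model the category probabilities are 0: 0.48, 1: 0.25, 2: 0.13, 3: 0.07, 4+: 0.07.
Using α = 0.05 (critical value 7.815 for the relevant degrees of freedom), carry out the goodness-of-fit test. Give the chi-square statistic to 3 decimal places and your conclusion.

26.576; reject

Expected counts E_i = n·p_i: 75×0.48 = 36, 75×0.25 = 18.75, 75×0.13 = 9.75, 75×0.07 = 5.25, 75×0.07 = 5.25.
cat         O        E   (O−E)²/E
0          40       36     0.4444
1           4    18.75    11.6033
2          21     9.75    12.9808
3           7     5.25     0.5833
4+          3     5.25     0.9643
Sum = 26.576
df = 3. Since 26.576 > 7.815, we reject H₀.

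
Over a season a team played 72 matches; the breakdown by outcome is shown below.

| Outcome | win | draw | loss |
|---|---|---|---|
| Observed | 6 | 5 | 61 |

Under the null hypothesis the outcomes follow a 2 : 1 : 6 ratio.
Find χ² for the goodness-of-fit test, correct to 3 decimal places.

10.896

Ratio total = 9. Expected counts: 72×2/9 = 16, 72×1/9 = 8, 72×6/9 = 48.
win: (6 − 16)²/16 = 100/16 = 6.2500
draw: (5 − 8)²/8 = 9/8 = 1.1250
loss: (61 − 48)²/48 = 169/48 = 3.5208
Sum = 10.896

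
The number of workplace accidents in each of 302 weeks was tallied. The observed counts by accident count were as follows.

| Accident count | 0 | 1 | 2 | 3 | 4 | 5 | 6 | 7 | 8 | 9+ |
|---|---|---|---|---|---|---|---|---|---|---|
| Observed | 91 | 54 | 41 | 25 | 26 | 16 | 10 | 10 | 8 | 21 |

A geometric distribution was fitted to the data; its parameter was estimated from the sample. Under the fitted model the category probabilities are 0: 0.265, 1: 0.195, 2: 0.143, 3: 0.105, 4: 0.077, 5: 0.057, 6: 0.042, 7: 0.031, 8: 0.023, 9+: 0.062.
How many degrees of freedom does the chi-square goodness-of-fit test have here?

There are k = 10 categories and 1 parameter estimated from the data, so df = 10 − 1 − 1 = 8.

8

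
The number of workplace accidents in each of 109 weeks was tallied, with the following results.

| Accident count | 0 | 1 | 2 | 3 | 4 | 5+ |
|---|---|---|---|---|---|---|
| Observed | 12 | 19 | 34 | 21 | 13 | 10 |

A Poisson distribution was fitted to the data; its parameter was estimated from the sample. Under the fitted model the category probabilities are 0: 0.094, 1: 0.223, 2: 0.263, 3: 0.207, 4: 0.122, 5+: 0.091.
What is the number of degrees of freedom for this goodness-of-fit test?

There are k = 6 categories and 1 parameter estimated from the data, so df = 6 − 1 − 1 = 4.

4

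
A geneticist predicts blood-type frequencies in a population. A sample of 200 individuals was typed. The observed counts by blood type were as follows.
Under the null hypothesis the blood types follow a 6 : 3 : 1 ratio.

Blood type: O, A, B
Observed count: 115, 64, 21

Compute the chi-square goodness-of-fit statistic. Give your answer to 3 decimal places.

0.525

Ratio total = 10. Expected counts: 200×6/10 = 120, 200×3/10 = 60, 200×1/10 = 20.
cat         O        E   (O−E)²/E
O         115      120     0.2083
A          64       60     0.2667
B          21       20     0.0500
Sum = 0.525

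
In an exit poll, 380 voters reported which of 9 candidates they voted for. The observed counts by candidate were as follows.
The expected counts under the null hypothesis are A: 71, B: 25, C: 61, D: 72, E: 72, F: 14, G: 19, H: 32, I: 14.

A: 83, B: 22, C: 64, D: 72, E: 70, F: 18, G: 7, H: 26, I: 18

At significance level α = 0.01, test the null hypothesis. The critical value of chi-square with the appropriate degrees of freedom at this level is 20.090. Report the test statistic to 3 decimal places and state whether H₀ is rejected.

A: (83 − 71)²/71 = 144/71 = 2.0282
B: (22 − 25)²/25 = 9/25 = 0.3600
C: (64 − 61)²/61 = 9/61 = 0.1475
D: (72 − 72)²/72 = 0/72 = 0.0000
E: (70 − 72)²/72 = 4/72 = 0.0556
F: (18 − 14)²/14 = 16/14 = 1.1429
G: (7 − 19)²/19 = 144/19 = 7.5789
H: (26 − 32)²/32 = 36/32 = 1.1250
I: (18 − 14)²/14 = 16/14 = 1.1429
Sum = 13.581
df = 8. Since 13.581 < 20.090, we do not reject H₀.

13.581; do not reject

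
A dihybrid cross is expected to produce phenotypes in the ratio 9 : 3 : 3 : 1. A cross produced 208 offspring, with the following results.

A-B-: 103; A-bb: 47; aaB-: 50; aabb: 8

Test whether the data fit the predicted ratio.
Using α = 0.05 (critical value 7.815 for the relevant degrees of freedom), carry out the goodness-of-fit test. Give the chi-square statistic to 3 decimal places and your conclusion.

Ratio total = 16. Expected counts: 208×9/16 = 117, 208×3/16 = 39, 208×3/16 = 39, 208×1/16 = 13.
cat         O        E   (O−E)²/E
A-B-      103      117     1.6752
A-bb       47       39     1.6410
aaB-       50       39     3.1026
aabb        8       13     1.9231
Sum = 8.342
df = 3. Since 8.342 > 7.815, we reject H₀.

8.342; reject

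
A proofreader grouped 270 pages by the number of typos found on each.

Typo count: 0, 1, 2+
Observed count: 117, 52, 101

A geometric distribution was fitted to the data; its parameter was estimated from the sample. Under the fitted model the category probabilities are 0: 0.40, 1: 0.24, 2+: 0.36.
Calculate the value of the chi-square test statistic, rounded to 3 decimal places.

3.427

Expected counts E_i = n·p_i: 270×0.40 = 108, 270×0.24 = 64.8, 270×0.36 = 97.2.
cat         O        E   (O−E)²/E
0         117      108     0.7500
1          52     64.8     2.5284
2+        101     97.2     0.1486
Sum = 3.427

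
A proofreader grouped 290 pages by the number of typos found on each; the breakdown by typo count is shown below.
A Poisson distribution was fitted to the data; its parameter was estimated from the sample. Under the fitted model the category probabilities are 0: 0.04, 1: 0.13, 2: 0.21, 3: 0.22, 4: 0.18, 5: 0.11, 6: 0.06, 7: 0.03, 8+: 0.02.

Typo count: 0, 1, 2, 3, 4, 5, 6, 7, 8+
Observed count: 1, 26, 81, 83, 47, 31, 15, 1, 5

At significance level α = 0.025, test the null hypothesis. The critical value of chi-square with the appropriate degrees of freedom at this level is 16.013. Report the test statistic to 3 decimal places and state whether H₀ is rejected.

33.529; reject

Expected counts E_i = n·p_i: 290×0.04 = 11.6, 290×0.13 = 37.7, 290×0.21 = 60.9, 290×0.22 = 63.8, 290×0.18 = 52.2, 290×0.11 = 31.9, 290×0.06 = 17.4, 290×0.03 = 8.7, 290×0.02 = 5.8.
χ² = (1−11.6)²/11.6 + (26−37.7)²/37.7 + (81−60.9)²/60.9 + (83−63.8)²/63.8 + (47−52.2)²/52.2 + (31−31.9)²/31.9 + (15−17.4)²/17.4 + (1−8.7)²/8.7 + (5−5.8)²/5.8
   = 9.6862 + 3.6310 + 6.6340 + 5.7781 + 0.5180 + 0.0254 + 0.3310 + 6.8149 + 0.1103
Sum = 33.529
df = 7. Since 33.529 > 16.013, we reject H₀.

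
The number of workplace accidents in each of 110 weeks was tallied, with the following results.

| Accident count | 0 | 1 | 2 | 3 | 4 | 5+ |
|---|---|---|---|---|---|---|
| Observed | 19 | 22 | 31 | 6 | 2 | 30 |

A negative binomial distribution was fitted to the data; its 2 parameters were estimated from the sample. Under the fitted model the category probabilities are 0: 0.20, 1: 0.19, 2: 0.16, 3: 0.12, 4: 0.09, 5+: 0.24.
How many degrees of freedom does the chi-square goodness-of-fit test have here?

There are k = 6 categories and 2 parameters estimated from the data, so df = 6 − 1 − 2 = 3.

3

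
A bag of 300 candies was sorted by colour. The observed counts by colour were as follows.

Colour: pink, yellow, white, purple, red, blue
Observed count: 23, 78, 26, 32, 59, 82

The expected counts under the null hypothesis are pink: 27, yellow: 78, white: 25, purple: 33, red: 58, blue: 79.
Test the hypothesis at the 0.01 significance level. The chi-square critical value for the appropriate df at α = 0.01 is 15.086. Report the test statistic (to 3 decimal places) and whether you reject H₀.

0.794; do not reject

cat         O        E   (O−E)²/E
pink       23       27     0.5926
yellow     78       78     0.0000
white      26       25     0.0400
purple     32       33     0.0303
red        59       58     0.0172
blue       82       79     0.1139
Sum = 0.794
df = 5. Since 0.794 < 15.086, we do not reject H₀.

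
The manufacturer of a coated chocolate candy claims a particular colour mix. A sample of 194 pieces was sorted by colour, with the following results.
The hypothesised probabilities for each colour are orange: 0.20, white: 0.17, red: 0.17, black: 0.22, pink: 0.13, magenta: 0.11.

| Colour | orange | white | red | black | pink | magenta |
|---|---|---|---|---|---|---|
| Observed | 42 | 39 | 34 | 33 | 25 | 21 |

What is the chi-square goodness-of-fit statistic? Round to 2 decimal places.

3.60

Expected counts E_i = n·p_i: 194×0.20 = 38.8, 194×0.17 = 32.98, 194×0.17 = 32.98, 194×0.22 = 42.68, 194×0.13 = 25.22, 194×0.11 = 21.34.
cat          O        E   (O−E)²/E
orange      42     38.8      0.264
white       39    32.98      1.099
red         34    32.98      0.032
black       33    42.68      2.195
pink        25    25.22      0.002
magenta     21    21.34      0.005
Sum = 3.60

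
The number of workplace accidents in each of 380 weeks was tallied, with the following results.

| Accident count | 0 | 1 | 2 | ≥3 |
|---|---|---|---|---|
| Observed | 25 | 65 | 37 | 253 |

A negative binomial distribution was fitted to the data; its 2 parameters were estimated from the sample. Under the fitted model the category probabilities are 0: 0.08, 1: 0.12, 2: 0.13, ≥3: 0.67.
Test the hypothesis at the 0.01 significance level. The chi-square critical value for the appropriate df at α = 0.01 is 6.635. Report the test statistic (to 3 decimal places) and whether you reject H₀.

Expected counts E_i = n·p_i: 380×0.08 = 30.4, 380×0.12 = 45.6, 380×0.13 = 49.4, 380×0.67 = 254.6.
cat         O        E   (O−E)²/E
0          25     30.4     0.9592
1          65     45.6     8.2535
2          37     49.4     3.1126
≥3        253    254.6     0.0101
Sum = 12.335
df = 1. Since 12.335 > 6.635, we reject H₀.

12.335; reject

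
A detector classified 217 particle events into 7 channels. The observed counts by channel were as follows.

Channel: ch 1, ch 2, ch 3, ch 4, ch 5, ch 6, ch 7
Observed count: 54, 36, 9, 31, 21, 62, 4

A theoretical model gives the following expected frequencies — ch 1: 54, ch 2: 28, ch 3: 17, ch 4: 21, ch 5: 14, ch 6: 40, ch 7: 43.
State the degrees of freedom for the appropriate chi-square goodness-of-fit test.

6

There are k = 7 categories and no parameters were estimated from the data, so df = 7 − 1 = 6.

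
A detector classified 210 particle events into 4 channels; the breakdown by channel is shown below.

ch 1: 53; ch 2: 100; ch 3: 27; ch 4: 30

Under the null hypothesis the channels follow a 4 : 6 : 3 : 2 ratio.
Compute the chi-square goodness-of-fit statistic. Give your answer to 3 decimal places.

Ratio total = 15. Expected counts: 210×4/15 = 56, 210×6/15 = 84, 210×3/15 = 42, 210×2/15 = 28.
ch 1: (53 − 56)²/56 = 9/56 = 0.1607
ch 2: (100 − 84)²/84 = 256/84 = 3.0476
ch 3: (27 − 42)²/42 = 225/42 = 5.3571
ch 4: (30 − 28)²/28 = 4/28 = 0.1429
Sum = 8.708

8.708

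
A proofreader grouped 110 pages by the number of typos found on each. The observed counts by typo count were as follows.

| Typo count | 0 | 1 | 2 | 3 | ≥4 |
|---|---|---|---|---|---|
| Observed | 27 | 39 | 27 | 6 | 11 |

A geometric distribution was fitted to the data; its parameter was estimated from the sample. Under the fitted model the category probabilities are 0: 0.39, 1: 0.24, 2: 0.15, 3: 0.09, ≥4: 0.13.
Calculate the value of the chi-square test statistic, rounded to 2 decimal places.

Expected counts E_i = n·p_i: 110×0.39 = 42.9, 110×0.24 = 26.4, 110×0.15 = 16.5, 110×0.09 = 9.9, 110×0.13 = 14.3.
χ² = (27−42.9)²/42.9 + (39−26.4)²/26.4 + (27−16.5)²/16.5 + (6−9.9)²/9.9 + (11−14.3)²/14.3
   = 5.893 + 6.014 + 6.682 + 1.536 + 0.762
Sum = 20.89

20.89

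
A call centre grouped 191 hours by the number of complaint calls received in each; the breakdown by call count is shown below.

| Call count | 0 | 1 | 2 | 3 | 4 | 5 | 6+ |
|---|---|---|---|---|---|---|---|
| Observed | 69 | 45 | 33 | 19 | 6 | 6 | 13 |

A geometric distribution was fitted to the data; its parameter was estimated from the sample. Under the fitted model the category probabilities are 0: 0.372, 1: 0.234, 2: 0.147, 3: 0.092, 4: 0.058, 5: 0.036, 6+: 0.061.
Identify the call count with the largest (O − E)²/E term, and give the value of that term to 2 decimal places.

4, 2.33

Expected counts E_i = n·p_i: 191×0.372 = 71.052, 191×0.234 = 44.694, 191×0.147 = 28.077, 191×0.092 = 17.572, 191×0.058 = 11.078, 191×0.036 = 6.876, 191×0.061 = 11.651.
χ² = (69−71.052)²/71.052 + (45−44.694)²/44.694 + (33−28.077)²/28.077 + (19−17.572)²/17.572 + (6−11.078)²/11.078 + (6−6.876)²/6.876 + (13−11.651)²/11.651
   = 0.059 + 0.002 + 0.863 + 0.116 + 2.328 + 0.112 + 0.156
The largest term is for 4: 2.33.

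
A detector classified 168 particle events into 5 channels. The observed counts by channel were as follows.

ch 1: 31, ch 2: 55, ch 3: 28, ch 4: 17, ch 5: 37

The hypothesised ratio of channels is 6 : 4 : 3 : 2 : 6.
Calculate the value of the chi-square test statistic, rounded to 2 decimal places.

25.80

Ratio total = 21. Expected counts: 168×6/21 = 48, 168×4/21 = 32, 168×3/21 = 24, 168×2/21 = 16, 168×6/21 = 48.
ch 1: (31 − 48)²/48 = 289/48 = 6.021
ch 2: (55 − 32)²/32 = 529/32 = 16.531
ch 3: (28 − 24)²/24 = 16/24 = 0.667
ch 4: (17 − 16)²/16 = 1/16 = 0.063
ch 5: (37 − 48)²/48 = 121/48 = 2.521
Sum = 25.80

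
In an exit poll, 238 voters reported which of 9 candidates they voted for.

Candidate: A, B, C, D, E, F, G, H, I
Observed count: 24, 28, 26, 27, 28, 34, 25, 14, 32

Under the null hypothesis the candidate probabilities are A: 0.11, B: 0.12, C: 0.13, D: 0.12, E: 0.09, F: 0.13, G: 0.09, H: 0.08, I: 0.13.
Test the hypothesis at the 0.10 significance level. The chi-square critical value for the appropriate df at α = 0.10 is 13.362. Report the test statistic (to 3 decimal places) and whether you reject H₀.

Expected counts E_i = n·p_i: 238×0.11 = 26.18, 238×0.12 = 28.56, 238×0.13 = 30.94, 238×0.12 = 28.56, 238×0.09 = 21.42, 238×0.13 = 30.94, 238×0.09 = 21.42, 238×0.08 = 19.04, 238×0.13 = 30.94.
A: (24 − 26.18)²/26.18 = 4.7524/26.18 = 0.1815
B: (28 − 28.56)²/28.56 = 0.3136/28.56 = 0.0110
C: (26 − 30.94)²/30.94 = 24.4036/30.94 = 0.7887
D: (27 − 28.56)²/28.56 = 2.4336/28.56 = 0.0852
E: (28 − 21.42)²/21.42 = 43.2964/21.42 = 2.0213
F: (34 − 30.94)²/30.94 = 9.3636/30.94 = 0.3026
G: (25 − 21.42)²/21.42 = 12.8164/21.42 = 0.5983
H: (14 − 19.04)²/19.04 = 25.4016/19.04 = 1.3341
I: (32 − 30.94)²/30.94 = 1.1236/30.94 = 0.0363
Sum = 5.359
df = 8. Since 5.359 < 13.362, we do not reject H₀.

5.359; do not reject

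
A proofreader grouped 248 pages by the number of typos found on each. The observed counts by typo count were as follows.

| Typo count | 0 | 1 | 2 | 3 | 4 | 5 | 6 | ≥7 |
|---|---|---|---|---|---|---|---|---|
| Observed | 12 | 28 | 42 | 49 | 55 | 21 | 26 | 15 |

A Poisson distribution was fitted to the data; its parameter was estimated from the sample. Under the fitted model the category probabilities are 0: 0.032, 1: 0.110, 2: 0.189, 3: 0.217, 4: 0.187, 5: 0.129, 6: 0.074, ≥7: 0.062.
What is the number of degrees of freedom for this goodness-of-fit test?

There are k = 8 categories and 1 parameter estimated from the data, so df = 8 − 1 − 1 = 6.

6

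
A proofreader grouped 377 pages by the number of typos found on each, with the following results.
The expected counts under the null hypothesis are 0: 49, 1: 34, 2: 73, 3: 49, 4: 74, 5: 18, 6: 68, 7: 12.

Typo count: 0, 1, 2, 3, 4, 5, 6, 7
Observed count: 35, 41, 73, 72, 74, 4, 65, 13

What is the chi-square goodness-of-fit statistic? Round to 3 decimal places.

cat         O        E   (O−E)²/E
0          35       49     4.0000
1          41       34     1.4412
2          73       73     0.0000
3          72       49    10.7959
4          74       74     0.0000
5           4       18    10.8889
6          65       68     0.1324
7          13       12     0.0833
Sum = 27.342

27.342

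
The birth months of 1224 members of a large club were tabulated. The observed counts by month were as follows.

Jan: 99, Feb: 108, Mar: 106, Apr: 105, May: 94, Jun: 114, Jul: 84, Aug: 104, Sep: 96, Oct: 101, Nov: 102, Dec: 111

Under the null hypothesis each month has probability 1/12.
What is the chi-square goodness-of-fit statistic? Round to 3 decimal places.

Under H₀ each category has probability 1/12, so each expected count is 1224/12 = 102.
χ² = (99−102)²/102 + (108−102)²/102 + (106−102)²/102 + (105−102)²/102 + (94−102)²/102 + (114−102)²/102 + (84−102)²/102 + (104−102)²/102 + (96−102)²/102 + (101−102)²/102 + (102−102)²/102 + (111−102)²/102
   = 0.0882 + 0.3529 + 0.1569 + 0.0882 + 0.6275 + 1.4118 + 3.1765 + 0.0392 + 0.3529 + 0.0098 + 0.0000 + 0.7941
Sum = 7.098

7.098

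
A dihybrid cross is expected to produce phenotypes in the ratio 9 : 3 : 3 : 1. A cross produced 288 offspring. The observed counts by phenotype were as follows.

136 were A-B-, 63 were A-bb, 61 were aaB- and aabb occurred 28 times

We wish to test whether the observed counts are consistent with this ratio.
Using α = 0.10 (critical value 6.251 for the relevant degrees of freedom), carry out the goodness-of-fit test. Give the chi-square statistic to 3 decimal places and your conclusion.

Ratio total = 16. Expected counts: 288×9/16 = 162, 288×3/16 = 54, 288×3/16 = 54, 288×1/16 = 18.
A-B-: (136 − 162)²/162 = 676/162 = 4.1728
A-bb: (63 − 54)²/54 = 81/54 = 1.5000
aaB-: (61 − 54)²/54 = 49/54 = 0.9074
aabb: (28 − 18)²/18 = 100/18 = 5.5556
Sum = 12.136
df = 3. Since 12.136 > 6.251, we reject H₀.

12.136; reject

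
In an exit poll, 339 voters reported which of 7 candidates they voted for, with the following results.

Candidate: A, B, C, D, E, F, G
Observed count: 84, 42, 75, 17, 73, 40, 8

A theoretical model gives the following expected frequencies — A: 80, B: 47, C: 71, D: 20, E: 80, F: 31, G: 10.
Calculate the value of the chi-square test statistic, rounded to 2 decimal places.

5.03

A: (84 − 80)²/80 = 16/80 = 0.200
B: (42 − 47)²/47 = 25/47 = 0.532
C: (75 − 71)²/71 = 16/71 = 0.225
D: (17 − 20)²/20 = 9/20 = 0.450
E: (73 − 80)²/80 = 49/80 = 0.613
F: (40 − 31)²/31 = 81/31 = 2.613
G: (8 − 10)²/10 = 4/10 = 0.400
Sum = 5.03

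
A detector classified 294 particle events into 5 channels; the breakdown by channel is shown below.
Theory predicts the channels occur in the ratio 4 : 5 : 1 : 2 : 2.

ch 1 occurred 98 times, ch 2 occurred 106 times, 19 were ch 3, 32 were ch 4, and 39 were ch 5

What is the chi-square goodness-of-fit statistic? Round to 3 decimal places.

Ratio total = 14. Expected counts: 294×4/14 = 84, 294×5/14 = 105, 294×1/14 = 21, 294×2/14 = 42, 294×2/14 = 42.
χ² = (98−84)²/84 + (106−105)²/105 + (19−21)²/21 + (32−42)²/42 + (39−42)²/42
   = 2.3333 + 0.0095 + 0.1905 + 2.3810 + 0.2143
Sum = 5.129

5.129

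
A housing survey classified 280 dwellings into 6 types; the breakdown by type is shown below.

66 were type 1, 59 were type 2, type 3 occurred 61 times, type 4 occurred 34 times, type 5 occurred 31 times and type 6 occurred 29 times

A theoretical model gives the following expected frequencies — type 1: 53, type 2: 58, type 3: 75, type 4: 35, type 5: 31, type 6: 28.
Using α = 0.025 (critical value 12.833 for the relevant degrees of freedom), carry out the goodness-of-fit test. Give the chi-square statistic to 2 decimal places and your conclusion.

5.88; do not reject

χ² = (66−53)²/53 + (59−58)²/58 + (61−75)²/75 + (34−35)²/35 + (31−31)²/31 + (29−28)²/28
   = 3.189 + 0.017 + 2.613 + 0.029 + 0.000 + 0.036
Sum = 5.88
df = 5. Since 5.88 < 12.833, we do not reject H₀.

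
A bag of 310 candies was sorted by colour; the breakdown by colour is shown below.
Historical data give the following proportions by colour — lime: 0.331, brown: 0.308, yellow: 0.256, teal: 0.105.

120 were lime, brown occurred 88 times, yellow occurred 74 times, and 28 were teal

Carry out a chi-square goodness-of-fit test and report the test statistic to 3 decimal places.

Expected counts E_i = n·p_i: 310×0.331 = 102.61, 310×0.308 = 95.48, 310×0.256 = 79.36, 310×0.105 = 32.55.
cat         O        E   (O−E)²/E
lime      120   102.61     2.9472
brown      88    95.48     0.5860
yellow     74    79.36     0.3620
teal       28    32.55     0.6360
Sum = 4.531

4.531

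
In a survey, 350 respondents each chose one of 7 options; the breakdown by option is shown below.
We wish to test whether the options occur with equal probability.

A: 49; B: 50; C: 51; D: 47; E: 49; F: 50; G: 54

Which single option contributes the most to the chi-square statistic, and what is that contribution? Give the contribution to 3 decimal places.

G, 0.320

Expected count for each of the 7 categories: 350/7 = 50.
cat         O        E   (O−E)²/E
A          49       50     0.0200
B          50       50     0.0000
C          51       50     0.0200
D          47       50     0.1800
E          49       50     0.0200
F          50       50     0.0000
G          54       50     0.3200
The largest term is for G: 0.320.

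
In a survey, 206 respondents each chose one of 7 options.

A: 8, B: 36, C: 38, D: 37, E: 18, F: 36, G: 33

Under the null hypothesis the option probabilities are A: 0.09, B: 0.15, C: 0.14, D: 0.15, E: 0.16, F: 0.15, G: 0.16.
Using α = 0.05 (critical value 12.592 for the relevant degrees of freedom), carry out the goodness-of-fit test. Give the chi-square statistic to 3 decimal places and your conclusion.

18.579; reject

Expected counts E_i = n·p_i: 206×0.09 = 18.54, 206×0.15 = 30.9, 206×0.14 = 28.84, 206×0.15 = 30.9, 206×0.16 = 32.96, 206×0.15 = 30.9, 206×0.16 = 32.96.
cat         O        E   (O−E)²/E
A           8    18.54     5.9920
B          36     30.9     0.8417
C          38    28.84     2.9093
D          37     30.9     1.2042
E          18    32.96     6.7901
F          36     30.9     0.8417
G          33    32.96     0.0000
Sum = 18.579
df = 6. Since 18.579 > 12.592, we reject H₀.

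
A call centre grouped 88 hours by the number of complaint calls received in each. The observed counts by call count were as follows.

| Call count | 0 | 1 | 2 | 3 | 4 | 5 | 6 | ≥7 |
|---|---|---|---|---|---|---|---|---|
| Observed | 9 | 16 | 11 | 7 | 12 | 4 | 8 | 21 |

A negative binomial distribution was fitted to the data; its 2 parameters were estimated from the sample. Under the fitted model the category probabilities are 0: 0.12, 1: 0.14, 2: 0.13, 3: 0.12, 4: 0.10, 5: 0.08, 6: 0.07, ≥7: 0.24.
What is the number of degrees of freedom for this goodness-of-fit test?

5

There are k = 8 categories and 2 parameters estimated from the data, so df = 8 − 1 − 2 = 5.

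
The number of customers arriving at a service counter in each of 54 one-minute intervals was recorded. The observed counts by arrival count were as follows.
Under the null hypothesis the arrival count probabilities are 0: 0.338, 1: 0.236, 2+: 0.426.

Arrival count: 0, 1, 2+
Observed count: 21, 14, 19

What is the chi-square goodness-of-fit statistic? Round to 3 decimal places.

Expected counts E_i = n·p_i: 54×0.338 = 18.252, 54×0.236 = 12.744, 54×0.426 = 23.004.
χ² = (21−18.252)²/18.252 + (14−12.744)²/12.744 + (19−23.004)²/23.004
   = 0.4137 + 0.1238 + 0.6969
Sum = 1.234

1.234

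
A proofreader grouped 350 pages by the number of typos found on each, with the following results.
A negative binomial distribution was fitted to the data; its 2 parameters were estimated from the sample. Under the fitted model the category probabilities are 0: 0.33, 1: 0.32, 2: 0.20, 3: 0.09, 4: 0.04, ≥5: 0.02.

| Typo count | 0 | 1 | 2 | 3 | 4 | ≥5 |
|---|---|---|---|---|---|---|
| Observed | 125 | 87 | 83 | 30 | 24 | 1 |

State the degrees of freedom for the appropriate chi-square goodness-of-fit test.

There are k = 6 categories and 2 parameters estimated from the data, so df = 6 − 1 − 2 = 3.

3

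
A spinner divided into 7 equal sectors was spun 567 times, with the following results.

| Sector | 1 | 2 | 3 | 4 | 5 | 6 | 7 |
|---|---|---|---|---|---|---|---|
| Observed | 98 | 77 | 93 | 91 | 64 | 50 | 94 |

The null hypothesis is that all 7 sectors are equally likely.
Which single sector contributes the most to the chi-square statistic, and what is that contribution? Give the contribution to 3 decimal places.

Expected count for each of the 7 categories: 567/7 = 81.
1: (98 − 81)²/81 = 289/81 = 3.5679
2: (77 − 81)²/81 = 16/81 = 0.1975
3: (93 − 81)²/81 = 144/81 = 1.7778
4: (91 − 81)²/81 = 100/81 = 1.2346
5: (64 − 81)²/81 = 289/81 = 3.5679
6: (50 − 81)²/81 = 961/81 = 11.8642
7: (94 − 81)²/81 = 169/81 = 2.0864
The largest term is for 6: 11.864.

6, 11.864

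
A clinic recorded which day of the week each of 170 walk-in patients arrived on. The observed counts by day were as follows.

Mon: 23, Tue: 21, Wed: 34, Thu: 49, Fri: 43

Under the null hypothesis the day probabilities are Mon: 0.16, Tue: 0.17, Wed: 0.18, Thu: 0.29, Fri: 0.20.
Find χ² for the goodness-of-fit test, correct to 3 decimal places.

5.570

Expected counts E_i = n·p_i: 170×0.16 = 27.2, 170×0.17 = 28.9, 170×0.18 = 30.6, 170×0.29 = 49.3, 170×0.20 = 34.
cat         O        E   (O−E)²/E
Mon        23     27.2     0.6485
Tue        21     28.9     2.1595
Wed        34     30.6     0.3778
Thu        49     49.3     0.0018
Fri        43       34     2.3824
Sum = 5.570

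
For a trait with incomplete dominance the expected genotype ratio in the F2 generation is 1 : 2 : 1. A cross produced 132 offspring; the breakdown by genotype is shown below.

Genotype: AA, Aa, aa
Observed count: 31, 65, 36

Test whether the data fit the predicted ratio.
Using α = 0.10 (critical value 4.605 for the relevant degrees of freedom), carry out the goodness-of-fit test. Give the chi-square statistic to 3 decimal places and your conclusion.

0.409; do not reject

Ratio total = 4. Expected counts: 132×1/4 = 33, 132×2/4 = 66, 132×1/4 = 33.
cat         O        E   (O−E)²/E
AA         31       33     0.1212
Aa         65       66     0.0152
aa         36       33     0.2727
Sum = 0.409
df = 2. Since 0.409 < 4.605, we do not reject H₀.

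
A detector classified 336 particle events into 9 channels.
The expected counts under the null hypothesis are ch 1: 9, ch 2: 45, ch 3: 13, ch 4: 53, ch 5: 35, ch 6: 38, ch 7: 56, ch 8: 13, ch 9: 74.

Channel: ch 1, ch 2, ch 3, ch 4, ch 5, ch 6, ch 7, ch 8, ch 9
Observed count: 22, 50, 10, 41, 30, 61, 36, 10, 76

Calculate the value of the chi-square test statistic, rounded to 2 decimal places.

ch 1: (22 − 9)²/9 = 169/9 = 18.778
ch 2: (50 − 45)²/45 = 25/45 = 0.556
ch 3: (10 − 13)²/13 = 9/13 = 0.692
ch 4: (41 − 53)²/53 = 144/53 = 2.717
ch 5: (30 − 35)²/35 = 25/35 = 0.714
ch 6: (61 − 38)²/38 = 529/38 = 13.921
ch 7: (36 − 56)²/56 = 400/56 = 7.143
ch 8: (10 − 13)²/13 = 9/13 = 0.692
ch 9: (76 − 74)²/74 = 4/74 = 0.054
Sum = 45.27

45.27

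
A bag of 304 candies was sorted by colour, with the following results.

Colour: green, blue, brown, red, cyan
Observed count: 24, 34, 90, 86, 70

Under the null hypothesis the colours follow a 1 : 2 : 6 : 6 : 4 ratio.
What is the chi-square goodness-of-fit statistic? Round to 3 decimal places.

Ratio total = 19. Expected counts: 304×1/19 = 16, 304×2/19 = 32, 304×6/19 = 96, 304×6/19 = 96, 304×4/19 = 64.
χ² = (24−16)²/16 + (34−32)²/32 + (90−96)²/96 + (86−96)²/96 + (70−64)²/64
   = 4.0000 + 0.1250 + 0.3750 + 1.0417 + 0.5625
Sum = 6.104

6.104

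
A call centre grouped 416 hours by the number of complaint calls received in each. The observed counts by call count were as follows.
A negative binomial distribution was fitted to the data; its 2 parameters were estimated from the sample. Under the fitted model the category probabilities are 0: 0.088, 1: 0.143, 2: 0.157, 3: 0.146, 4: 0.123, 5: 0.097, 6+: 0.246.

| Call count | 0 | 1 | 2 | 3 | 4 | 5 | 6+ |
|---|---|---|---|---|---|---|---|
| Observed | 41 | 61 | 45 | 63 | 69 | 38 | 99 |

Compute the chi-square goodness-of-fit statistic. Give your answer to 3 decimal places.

Expected counts E_i = n·p_i: 416×0.088 = 36.608, 416×0.143 = 59.488, 416×0.157 = 65.312, 416×0.146 = 60.736, 416×0.123 = 51.168, 416×0.097 = 40.352, 416×0.246 = 102.336.
χ² = (41−36.608)²/36.608 + (61−59.488)²/59.488 + (45−65.312)²/65.312 + (63−60.736)²/60.736 + (69−51.168)²/51.168 + (38−40.352)²/40.352 + (99−102.336)²/102.336
   = 0.5269 + 0.0384 + 6.3170 + 0.0844 + 6.2144 + 0.1371 + 0.1087
Sum = 13.427

13.427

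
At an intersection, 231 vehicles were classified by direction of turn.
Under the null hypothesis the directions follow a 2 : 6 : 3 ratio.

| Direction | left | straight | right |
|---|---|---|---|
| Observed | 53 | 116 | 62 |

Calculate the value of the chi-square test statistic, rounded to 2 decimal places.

Ratio total = 11. Expected counts: 231×2/11 = 42, 231×6/11 = 126, 231×3/11 = 63.
χ² = (53−42)²/42 + (116−126)²/126 + (62−63)²/63
   = 2.881 + 0.794 + 0.016
Sum = 3.69

3.69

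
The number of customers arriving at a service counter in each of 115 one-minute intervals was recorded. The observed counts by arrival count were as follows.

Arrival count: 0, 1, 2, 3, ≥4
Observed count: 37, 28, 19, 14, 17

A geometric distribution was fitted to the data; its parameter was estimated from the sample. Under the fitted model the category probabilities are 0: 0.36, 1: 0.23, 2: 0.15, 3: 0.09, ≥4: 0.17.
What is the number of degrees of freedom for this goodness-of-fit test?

There are k = 5 categories and 1 parameter estimated from the data, so df = 5 − 1 − 1 = 3.

3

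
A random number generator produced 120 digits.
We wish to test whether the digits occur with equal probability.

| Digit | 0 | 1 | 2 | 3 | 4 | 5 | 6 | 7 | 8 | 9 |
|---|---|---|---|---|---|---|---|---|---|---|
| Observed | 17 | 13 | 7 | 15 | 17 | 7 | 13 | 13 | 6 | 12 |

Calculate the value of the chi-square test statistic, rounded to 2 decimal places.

12.33

Under H₀ each category has probability 1/10, so each expected count is 120/10 = 12.
0: (17 − 12)²/12 = 25/12 = 2.083
1: (13 − 12)²/12 = 1/12 = 0.083
2: (7 − 12)²/12 = 25/12 = 2.083
3: (15 − 12)²/12 = 9/12 = 0.750
4: (17 − 12)²/12 = 25/12 = 2.083
5: (7 − 12)²/12 = 25/12 = 2.083
6: (13 − 12)²/12 = 1/12 = 0.083
7: (13 − 12)²/12 = 1/12 = 0.083
8: (6 − 12)²/12 = 36/12 = 3.000
9: (12 − 12)²/12 = 0/12 = 0.000
Sum = 12.33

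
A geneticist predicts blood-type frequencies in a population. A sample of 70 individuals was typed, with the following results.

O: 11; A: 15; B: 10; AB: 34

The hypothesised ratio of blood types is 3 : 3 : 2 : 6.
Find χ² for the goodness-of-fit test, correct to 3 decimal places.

1.600

Ratio total = 14. Expected counts: 70×3/14 = 15, 70×3/14 = 15, 70×2/14 = 10, 70×6/14 = 30.
O: (11 − 15)²/15 = 16/15 = 1.0667
A: (15 − 15)²/15 = 0/15 = 0.0000
B: (10 − 10)²/10 = 0/10 = 0.0000
AB: (34 − 30)²/30 = 16/30 = 0.5333
Sum = 1.600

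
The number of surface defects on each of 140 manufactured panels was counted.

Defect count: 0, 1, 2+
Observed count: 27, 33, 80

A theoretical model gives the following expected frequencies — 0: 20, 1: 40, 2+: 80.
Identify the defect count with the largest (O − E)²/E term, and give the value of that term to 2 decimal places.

0, 2.45

χ² = (27−20)²/20 + (33−40)²/40 + (80−80)²/80
   = 2.450 + 1.225 + 0.000
The largest term is for 0: 2.45.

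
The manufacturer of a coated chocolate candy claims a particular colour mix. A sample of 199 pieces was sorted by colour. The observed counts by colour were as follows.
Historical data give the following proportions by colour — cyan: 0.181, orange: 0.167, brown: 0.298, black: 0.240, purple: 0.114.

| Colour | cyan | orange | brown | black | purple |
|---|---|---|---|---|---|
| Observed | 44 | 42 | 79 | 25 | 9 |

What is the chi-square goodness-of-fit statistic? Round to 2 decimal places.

Expected counts E_i = n·p_i: 199×0.181 = 36.019, 199×0.167 = 33.233, 199×0.298 = 59.302, 199×0.240 = 47.76, 199×0.114 = 22.686.
cat         O        E   (O−E)²/E
cyan       44   36.019      1.768
orange     42   33.233      2.313
brown      79   59.302      6.543
black      25    47.76     10.846
purple      9   22.686      8.256
Sum = 29.73

29.73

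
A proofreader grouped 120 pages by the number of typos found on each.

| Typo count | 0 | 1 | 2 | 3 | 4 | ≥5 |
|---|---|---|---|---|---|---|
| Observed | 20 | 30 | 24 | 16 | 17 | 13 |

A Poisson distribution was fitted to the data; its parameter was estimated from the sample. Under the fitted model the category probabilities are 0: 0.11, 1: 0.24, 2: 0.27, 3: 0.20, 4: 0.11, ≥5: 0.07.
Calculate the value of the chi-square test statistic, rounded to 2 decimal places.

Expected counts E_i = n·p_i: 120×0.11 = 13.2, 120×0.24 = 28.8, 120×0.27 = 32.4, 120×0.20 = 24, 120×0.11 = 13.2, 120×0.07 = 8.4.
cat         O        E   (O−E)²/E
0          20     13.2      3.503
1          30     28.8      0.050
2          24     32.4      2.178
3          16       24      2.667
4          17     13.2      1.094
≥5         13      8.4      2.519
Sum = 12.01

12.01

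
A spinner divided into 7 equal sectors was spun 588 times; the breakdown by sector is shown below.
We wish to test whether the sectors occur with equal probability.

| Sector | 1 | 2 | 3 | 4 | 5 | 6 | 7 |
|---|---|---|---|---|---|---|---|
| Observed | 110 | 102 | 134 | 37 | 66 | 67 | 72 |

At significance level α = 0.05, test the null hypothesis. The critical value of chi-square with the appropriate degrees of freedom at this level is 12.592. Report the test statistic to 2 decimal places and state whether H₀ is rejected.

76.98; reject

Under H₀ each category has probability 1/7, so each expected count is 588/7 = 84.
χ² = (110−84)²/84 + (102−84)²/84 + (134−84)²/84 + (37−84)²/84 + (66−84)²/84 + (67−84)²/84 + (72−84)²/84
   = 8.048 + 3.857 + 29.762 + 26.298 + 3.857 + 3.440 + 1.714
Sum = 76.98
df = 6. Since 76.98 > 12.592, we reject H₀.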